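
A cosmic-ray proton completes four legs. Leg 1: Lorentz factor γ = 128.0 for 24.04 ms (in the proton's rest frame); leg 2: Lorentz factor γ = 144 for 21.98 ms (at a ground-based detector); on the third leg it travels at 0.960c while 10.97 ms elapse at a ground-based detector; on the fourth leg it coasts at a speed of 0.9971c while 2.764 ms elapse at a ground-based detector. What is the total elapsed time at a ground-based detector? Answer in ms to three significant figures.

Δt = 3110 ms

Leg 1: γ = 128.0; Δt_1 = 128.0 × 24.04 = 3077 ms.
Leg 2: 21.98 ms is already measured at a ground-based detector.
Leg 3: 10.97 ms is already measured at a ground-based detector.
Leg 4: 2.764 ms is already measured at a ground-based detector.
Total: 3077 + 21.98 + 10.97 + 2.764 ms.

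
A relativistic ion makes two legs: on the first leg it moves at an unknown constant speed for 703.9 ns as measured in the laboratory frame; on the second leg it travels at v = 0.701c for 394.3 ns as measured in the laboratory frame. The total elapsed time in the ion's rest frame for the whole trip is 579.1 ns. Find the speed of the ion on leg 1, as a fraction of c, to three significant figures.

β = 0.906

Leg 1: speed unknown; τ_1 = 703.9/γ_1.
Leg 2: γ = 1/√(1 − 0.701²) = 1/√0.5086 = 1.402; τ_2 = 394.3/1.402 = 281.2 ns.
Total proper time: τ_1 + 281.2 = 579.1, so τ_1 = 579.1 − 281.2 = 297.9 ns.
γ_1 = 703.9/297.9 = 2.363; β = √(1 − 1/γ²) = √0.8209.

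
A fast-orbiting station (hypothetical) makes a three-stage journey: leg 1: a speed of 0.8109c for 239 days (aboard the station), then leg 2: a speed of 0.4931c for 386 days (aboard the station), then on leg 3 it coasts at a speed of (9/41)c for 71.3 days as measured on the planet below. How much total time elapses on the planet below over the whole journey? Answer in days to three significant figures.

Leg 1: γ = 1/√(1 − 0.8109²) = 1/√0.3424 = 1.709; Δt_1 = 1.709 × 239 = 408.4 days.
Leg 2: γ = 1/√(1 − 0.4931²) = 1/√0.7569 = 1.149; Δt_2 = 1.149 × 386 = 443.7 days.
Leg 3: 71.3 days is already measured on the planet below.
Total: 408.4 + 443.7 + 71.30 days.

Δt = 923 days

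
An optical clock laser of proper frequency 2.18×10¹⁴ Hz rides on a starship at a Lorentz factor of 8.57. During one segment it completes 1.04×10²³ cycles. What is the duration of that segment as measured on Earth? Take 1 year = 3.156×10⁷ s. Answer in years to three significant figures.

Δt = 130 years

γ = 8.57
Proper time for N cycles: τ = N/f = 1.04×10²³/(2.18×10¹⁴) = 4.771×10⁸ s = 15.12 years.
Lab-frame duration Δt = γτ = 8.570 × 15.12 = 129.5 years.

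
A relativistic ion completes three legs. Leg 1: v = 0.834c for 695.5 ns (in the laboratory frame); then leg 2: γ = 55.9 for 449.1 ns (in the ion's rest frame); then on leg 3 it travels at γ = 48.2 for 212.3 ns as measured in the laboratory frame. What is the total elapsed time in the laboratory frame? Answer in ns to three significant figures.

Δt = 2.60×10⁴ ns

Leg 1: 695.5 ns is already measured in the laboratory frame.
Leg 2: γ = 55.9; Δt_2 = 55.90 × 449.1 = 2.510×10⁴ ns.
Leg 3: 212.3 ns is already measured in the laboratory frame.
Total: 695.5 + 2.510×10⁴ + 212.3 ns.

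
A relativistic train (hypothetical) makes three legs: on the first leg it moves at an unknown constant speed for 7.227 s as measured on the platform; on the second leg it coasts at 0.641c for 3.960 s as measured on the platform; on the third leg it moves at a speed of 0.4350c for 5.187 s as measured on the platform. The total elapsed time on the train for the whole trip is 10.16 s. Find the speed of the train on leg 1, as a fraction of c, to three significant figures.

Leg 1: speed unknown; τ_1 = 7.227/γ_1.
Leg 2: γ = 1/√(1 − 0.641²) = 1/√0.5891 = 1.303; τ_2 = 3.960/1.303 = 3.039 s.
Leg 3: γ = 1/√(1 − 0.4350²) = 1/√0.8108 = 1.111; τ_3 = 5.187/1.111 = 4.671 s.
Total proper time: τ_1 + 3.039 + 4.671 = 10.16, so τ_1 = 10.16 − 7.710 = 2.450 s.
γ_1 = 7.227/2.450 = 2.950; β = √(1 − 1/γ²) = √0.8851.

β = 0.941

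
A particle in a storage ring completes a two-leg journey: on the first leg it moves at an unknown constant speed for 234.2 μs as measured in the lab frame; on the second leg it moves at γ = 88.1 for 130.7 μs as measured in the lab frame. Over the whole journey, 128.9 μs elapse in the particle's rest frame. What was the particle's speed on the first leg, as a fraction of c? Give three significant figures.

Leg 1: speed unknown; τ_1 = 234.2/γ_1.
Leg 2: γ = 88.1; τ_2 = 130.7/88.10 = 1.484 μs.
Total proper time: τ_1 + 1.484 = 128.9, so τ_1 = 128.9 − 1.484 = 127.4 μs.
γ_1 = 234.2/127.4 = 1.838; β = √(1 − 1/γ²) = √0.7040.

β = 0.839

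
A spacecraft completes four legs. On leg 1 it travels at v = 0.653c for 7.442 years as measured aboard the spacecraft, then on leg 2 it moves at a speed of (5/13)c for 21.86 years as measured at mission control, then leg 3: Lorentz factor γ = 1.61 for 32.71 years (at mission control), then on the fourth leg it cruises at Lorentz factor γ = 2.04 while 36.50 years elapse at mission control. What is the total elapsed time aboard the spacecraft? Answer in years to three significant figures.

Leg 1: 7.442 years is already measured aboard the spacecraft.
Leg 2: γ = 1/√(1 − (5/13)²) = 13/12 ≈ 1.083; τ_2 = 21.86/1.083 = 20.18 years.
Leg 3: γ = 1.61; τ_3 = 32.71/1.610 = 20.32 years.
Leg 4: γ = 2.04; τ_4 = 36.50/2.040 = 17.89 years.
Total: 7.442 + 20.18 + 20.32 + 17.89 years.

τ = 65.8 years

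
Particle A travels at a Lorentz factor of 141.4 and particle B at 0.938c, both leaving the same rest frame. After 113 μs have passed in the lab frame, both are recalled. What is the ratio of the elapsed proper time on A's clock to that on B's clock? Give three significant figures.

A: γ = 141.4. B: γ = 1/√(1 − 0.938²) = 1/√0.1202 = 2.885.
τ_A/τ_B = γ_B/γ_A = 2.885/141.4 = 0.02040, so τ_A/τ_B = 0.02040.

τ_A/τ_B = 0.0204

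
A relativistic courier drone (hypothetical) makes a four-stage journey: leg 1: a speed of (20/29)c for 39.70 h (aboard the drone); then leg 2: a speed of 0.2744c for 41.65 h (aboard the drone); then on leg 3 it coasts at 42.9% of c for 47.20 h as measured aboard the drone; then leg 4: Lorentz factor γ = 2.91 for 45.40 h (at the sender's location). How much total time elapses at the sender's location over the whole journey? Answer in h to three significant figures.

Δt = 196 h

Leg 1: γ = 1/√(1 − (20/29)²) = 29/21 ≈ 1.381; Δt_1 = 1.381 × 39.70 = 54.82 h.
Leg 2: γ = 1/√(1 − 0.2744²) = 1/√0.9247 = 1.040; Δt_2 = 1.040 × 41.65 = 43.31 h.
Leg 3: β = 0.429; γ = 1/√(1 − 0.429²) = 1/√0.8160 = 1.107; Δt_3 = 1.107 × 47.20 = 52.25 h.
Leg 4: 45.40 h is already measured at the sender's location.
Total: 54.82 + 43.31 + 52.25 + 45.40 h.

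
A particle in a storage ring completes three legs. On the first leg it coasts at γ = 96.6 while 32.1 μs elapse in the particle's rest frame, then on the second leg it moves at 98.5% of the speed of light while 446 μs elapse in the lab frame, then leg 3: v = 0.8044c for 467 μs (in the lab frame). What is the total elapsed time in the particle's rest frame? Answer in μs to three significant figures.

τ = 386 μs

Leg 1: 32.1 μs is already measured in the particle's rest frame.
Leg 2: β = 0.985; γ = 1/√(1 − 0.985²) = 1/√0.02977 = 5.795; τ_2 = 446/5.795 = 76.96 μs.
Leg 3: γ = 1/√(1 − 0.8044²) = 1/√0.3529 = 1.683; τ_3 = 467/1.683 = 277.4 μs.
Total: 32.10 + 76.96 + 277.4 μs.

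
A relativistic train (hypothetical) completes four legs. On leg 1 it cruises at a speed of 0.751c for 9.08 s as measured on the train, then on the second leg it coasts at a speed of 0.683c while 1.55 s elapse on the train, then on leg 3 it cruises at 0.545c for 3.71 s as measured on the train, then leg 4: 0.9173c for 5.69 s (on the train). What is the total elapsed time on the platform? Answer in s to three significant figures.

Δt = 34.6 s

Leg 1: γ = 1/√(1 − 0.751²) = 1/√0.4360 = 1.514; Δt_1 = 1.514 × 9.08 = 13.75 s.
Leg 2: γ = 1/√(1 − 0.683²) = 1/√0.5335 = 1.369; Δt_2 = 1.369 × 1.55 = 2.122 s.
Leg 3: γ = 1/√(1 − 0.545²) = 1/√0.7030 = 1.193; Δt_3 = 1.193 × 3.71 = 4.425 s.
Leg 4: γ = 1/√(1 − 0.9173²) = 1/√0.1586 = 2.511; Δt_4 = 2.511 × 5.69 = 14.29 s.
Total: 13.75 + 2.122 + 4.425 + 14.29 s.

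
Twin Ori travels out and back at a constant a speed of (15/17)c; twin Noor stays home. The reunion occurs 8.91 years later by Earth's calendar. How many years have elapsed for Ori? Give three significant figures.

γ = 1/√(1 − (15/17)²) = 17/8 = 2.125
Ori's clock measures proper time along the trip: τ = Δt/γ = 8.91/2.125 years.

τ = 4.19 years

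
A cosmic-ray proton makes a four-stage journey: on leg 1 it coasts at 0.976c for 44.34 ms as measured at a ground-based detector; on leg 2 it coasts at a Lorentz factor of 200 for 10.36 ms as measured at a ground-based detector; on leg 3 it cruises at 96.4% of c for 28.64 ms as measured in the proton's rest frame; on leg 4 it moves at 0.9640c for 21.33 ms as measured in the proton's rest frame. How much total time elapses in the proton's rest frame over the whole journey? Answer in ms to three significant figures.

Leg 1: γ = 1/√(1 − 0.976²) = 1/√0.04742 = 4.592; τ_1 = 44.34/4.592 = 9.656 ms.
Leg 2: γ = 200; τ_2 = 10.36/200.0 = 0.05180 ms.
Leg 3: 28.64 ms is already measured in the proton's rest frame.
Leg 4: 21.33 ms is already measured in the proton's rest frame.
Total: 9.656 + 0.05180 + 28.64 + 21.33 ms.

τ = 59.7 ms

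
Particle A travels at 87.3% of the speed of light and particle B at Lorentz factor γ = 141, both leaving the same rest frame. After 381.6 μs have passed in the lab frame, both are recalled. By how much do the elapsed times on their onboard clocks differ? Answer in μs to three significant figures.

|τ_A − τ_B| = 183 μs

A: β = 0.873; γ = 1/√(1 − 0.873²) = 1/√0.2379 = 2.050; τ_A = 381.6/2.050 = 186.1 μs.
B: γ = 141; τ_B = 381.6/141.0 = 2.706 μs.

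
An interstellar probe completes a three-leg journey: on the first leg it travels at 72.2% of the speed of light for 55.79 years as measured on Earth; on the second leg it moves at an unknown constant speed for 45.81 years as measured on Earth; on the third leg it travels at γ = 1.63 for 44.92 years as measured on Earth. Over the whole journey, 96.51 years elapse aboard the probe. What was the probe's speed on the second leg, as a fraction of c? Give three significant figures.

Leg 1: β = 0.722; γ = 1/√(1 − 0.722²) = 1/√0.4787 = 1.445; τ_1 = 55.79/1.445 = 38.60 years.
Leg 2: speed unknown; τ_2 = 45.81/γ_2.
Leg 3: γ = 1.63; τ_3 = 44.92/1.630 = 27.56 years.
Total proper time: 38.60 + τ_2 + 27.56 = 96.51, so τ_2 = 96.51 − 66.16 = 30.35 years.
γ_2 = 45.81/30.35 = 1.509; β = √(1 − 1/γ²) = √0.5610.

β = 0.749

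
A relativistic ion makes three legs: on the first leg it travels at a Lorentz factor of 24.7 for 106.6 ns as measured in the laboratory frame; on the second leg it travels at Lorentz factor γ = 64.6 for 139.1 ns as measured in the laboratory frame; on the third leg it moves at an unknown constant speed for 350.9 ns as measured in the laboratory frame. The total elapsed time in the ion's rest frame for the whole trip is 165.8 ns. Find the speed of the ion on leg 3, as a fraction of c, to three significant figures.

Leg 1: γ = 24.7; τ_1 = 106.6/24.70 = 4.316 ns.
Leg 2: γ = 64.6; τ_2 = 139.1/64.60 = 2.153 ns.
Leg 3: speed unknown; τ_3 = 350.9/γ_3.
Total proper time: 4.316 + 2.153 + τ_3 = 165.8, so τ_3 = 165.8 − 6.469 = 159.3 ns.
γ_3 = 350.9/159.3 = 2.202; β = √(1 − 1/γ²) = √0.7938.

β = 0.891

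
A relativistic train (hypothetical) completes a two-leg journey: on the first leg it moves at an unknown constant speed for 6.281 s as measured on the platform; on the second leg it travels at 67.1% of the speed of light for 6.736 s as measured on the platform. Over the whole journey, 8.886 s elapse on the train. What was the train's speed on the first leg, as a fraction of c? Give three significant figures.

β = 0.785

Leg 1: speed unknown; τ_1 = 6.281/γ_1.
Leg 2: β = 0.671; γ = 1/√(1 − 0.671²) = 1/√0.5498 = 1.349; τ_2 = 6.736/1.349 = 4.994 s.
Total proper time: τ_1 + 4.994 = 8.886, so τ_1 = 8.886 − 4.994 = 3.892 s.
γ_1 = 6.281/3.892 = 1.614; β = √(1 − 1/γ²) = √0.6161.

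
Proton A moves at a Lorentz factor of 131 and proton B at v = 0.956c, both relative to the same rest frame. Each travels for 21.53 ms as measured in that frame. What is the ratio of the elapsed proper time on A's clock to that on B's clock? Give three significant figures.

τ_A/τ_B = 0.0260

A: γ = 131. B: γ = 1/√(1 − 0.956²) = 1/√0.08606 = 3.409.
τ_A/τ_B = γ_B/γ_A = 3.409/131.0 = 0.02602, so τ_A/τ_B = 0.02602.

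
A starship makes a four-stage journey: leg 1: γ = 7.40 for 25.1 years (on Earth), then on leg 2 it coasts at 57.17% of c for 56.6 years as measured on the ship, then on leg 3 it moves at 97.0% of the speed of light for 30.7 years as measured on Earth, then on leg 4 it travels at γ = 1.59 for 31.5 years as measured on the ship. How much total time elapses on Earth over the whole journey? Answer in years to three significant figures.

Δt = 175 years

Leg 1: 25.1 years is already measured on Earth.
Leg 2: β = 0.5717; γ = 1/√(1 − 0.5717²) = 1/√0.6732 = 1.219; Δt_2 = 1.219 × 56.6 = 68.99 years.
Leg 3: 30.7 years is already measured on Earth.
Leg 4: γ = 1.59; Δt_4 = 1.590 × 31.5 = 50.08 years.
Total: 25.10 + 68.99 + 30.70 + 50.08 years.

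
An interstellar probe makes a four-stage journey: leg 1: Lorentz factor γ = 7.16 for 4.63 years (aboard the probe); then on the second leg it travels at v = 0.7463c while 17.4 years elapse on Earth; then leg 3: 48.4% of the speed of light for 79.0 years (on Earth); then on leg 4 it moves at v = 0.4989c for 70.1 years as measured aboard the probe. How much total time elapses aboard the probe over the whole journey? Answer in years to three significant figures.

τ = 155 years

Leg 1: 4.63 years is already measured aboard the probe.
Leg 2: γ = 1/√(1 − 0.7463²) = 1/√0.4430 = 1.502; τ_2 = 17.4/1.502 = 11.58 years.
Leg 3: β = 0.484; γ = 1/√(1 − 0.484²) = 1/√0.7657 = 1.143; τ_3 = 79.0/1.143 = 69.13 years.
Leg 4: 70.1 years is already measured aboard the probe.
Total: 4.630 + 11.58 + 69.13 + 70.10 years.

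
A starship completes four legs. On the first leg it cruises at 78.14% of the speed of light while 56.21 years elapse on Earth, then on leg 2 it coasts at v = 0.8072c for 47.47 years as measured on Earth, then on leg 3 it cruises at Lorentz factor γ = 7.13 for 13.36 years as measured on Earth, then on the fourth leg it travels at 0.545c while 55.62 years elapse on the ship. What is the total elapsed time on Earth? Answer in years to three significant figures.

Leg 1: 56.21 years is already measured on Earth.
Leg 2: 47.47 years is already measured on Earth.
Leg 3: 13.36 years is already measured on Earth.
Leg 4: γ = 1/√(1 − 0.545²) = 1/√0.7030 = 1.193; Δt_4 = 1.193 × 55.62 = 66.34 years.
Total: 56.21 + 47.47 + 13.36 + 66.34 years.

Δt = 183 years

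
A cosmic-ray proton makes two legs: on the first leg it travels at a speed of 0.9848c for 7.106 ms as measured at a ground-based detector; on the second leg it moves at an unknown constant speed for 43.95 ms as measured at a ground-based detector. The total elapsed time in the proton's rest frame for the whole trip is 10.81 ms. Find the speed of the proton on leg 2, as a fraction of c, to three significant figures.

β = 0.976

Leg 1: γ = 1/√(1 − 0.9848²) = 1/√0.03017 = 5.757; τ_1 = 7.106/5.757 = 1.234 ms.
Leg 2: speed unknown; τ_2 = 43.95/γ_2.
Total proper time: 1.234 + τ_2 = 10.81, so τ_2 = 10.81 − 1.234 = 9.576 ms.
γ_2 = 43.95/9.576 = 4.590; β = √(1 − 1/γ²) = √0.9525.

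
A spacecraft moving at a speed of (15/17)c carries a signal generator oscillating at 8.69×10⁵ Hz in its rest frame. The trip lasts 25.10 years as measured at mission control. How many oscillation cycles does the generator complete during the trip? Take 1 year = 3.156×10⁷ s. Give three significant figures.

γ = 1/√(1 − (15/17)²) = 17/8 = 2.125
The oscillator's own cycle count is N = f × τ where τ is the proper time aboard the spacecraft. τ = Δt/γ = 25.10/2.125 = 11.81 years = 3.728×10⁸ s.
N = 8.69×10⁵ × 3.728×10⁸ = 3.239×10¹⁴.

N = 3.24×10¹⁴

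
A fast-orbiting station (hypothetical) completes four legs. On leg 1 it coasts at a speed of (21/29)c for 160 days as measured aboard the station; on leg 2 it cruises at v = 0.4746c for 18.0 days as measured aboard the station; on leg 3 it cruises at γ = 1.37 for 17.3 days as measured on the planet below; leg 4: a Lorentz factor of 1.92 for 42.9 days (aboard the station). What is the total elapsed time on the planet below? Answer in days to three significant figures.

Δt = 352 days

Leg 1: γ = 1/√(1 − (21/29)²) = 29/20 = 1.450; Δt_1 = 1.450 × 160 = 232.0 days.
Leg 2: γ = 1/√(1 − 0.4746²) = 1/√0.7748 = 1.136; Δt_2 = 1.136 × 18.0 = 20.45 days.
Leg 3: 17.3 days is already measured on the planet below.
Leg 4: γ = 1.92; Δt_4 = 1.920 × 42.9 = 82.37 days.
Total: 232.0 + 20.45 + 17.30 + 82.37 days.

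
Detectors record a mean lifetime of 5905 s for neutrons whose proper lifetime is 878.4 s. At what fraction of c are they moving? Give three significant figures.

β = 0.989

γ = Δt/τ₀ = 5905/878.4 = 6.722
β = √(1 − 1/γ²) = √(1 − 0.02213) = √0.9779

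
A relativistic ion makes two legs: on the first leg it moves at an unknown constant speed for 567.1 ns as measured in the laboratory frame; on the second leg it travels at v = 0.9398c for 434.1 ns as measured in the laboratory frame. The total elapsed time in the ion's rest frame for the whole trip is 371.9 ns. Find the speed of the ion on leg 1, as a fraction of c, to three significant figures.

β = 0.919

Leg 1: speed unknown; τ_1 = 567.1/γ_1.
Leg 2: γ = 1/√(1 − 0.9398²) = 1/√0.1168 = 2.926; τ_2 = 434.1/2.926 = 148.3 ns.
Total proper time: τ_1 + 148.3 = 371.9, so τ_1 = 371.9 − 148.3 = 223.6 ns.
γ_1 = 567.1/223.6 = 2.537; β = √(1 − 1/γ²) = √0.8446.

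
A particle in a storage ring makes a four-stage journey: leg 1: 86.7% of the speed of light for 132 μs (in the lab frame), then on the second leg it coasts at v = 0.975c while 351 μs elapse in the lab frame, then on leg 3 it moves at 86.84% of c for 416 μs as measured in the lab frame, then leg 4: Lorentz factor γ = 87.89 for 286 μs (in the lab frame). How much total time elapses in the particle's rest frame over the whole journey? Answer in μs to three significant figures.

τ = 353 μs

Leg 1: β = 0.867; γ = 1/√(1 − 0.867²) = 1/√0.2483 = 2.007; τ_1 = 132/2.007 = 65.78 μs.
Leg 2: γ = 1/√(1 − 0.975²) = 1/√0.04938 = 4.500; τ_2 = 351/4.500 = 77.99 μs.
Leg 3: β = 0.8684; γ = 1/√(1 − 0.8684²) = 1/√0.2459 = 2.017; τ_3 = 416/2.017 = 206.3 μs.
Leg 4: γ = 87.89; τ_4 = 286/87.89 = 3.254 μs.
Total: 65.78 + 77.99 + 206.3 + 3.254 μs.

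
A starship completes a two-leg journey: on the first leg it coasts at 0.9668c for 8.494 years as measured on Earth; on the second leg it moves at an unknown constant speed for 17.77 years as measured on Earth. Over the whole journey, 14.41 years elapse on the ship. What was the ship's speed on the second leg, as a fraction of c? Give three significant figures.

Leg 1: γ = 1/√(1 − 0.9668²) = 1/√0.06530 = 3.913; τ_1 = 8.494/3.913 = 2.171 years.
Leg 2: speed unknown; τ_2 = 17.77/γ_2.
Total proper time: 2.171 + τ_2 = 14.41, so τ_2 = 14.41 − 2.171 = 12.24 years.
γ_2 = 17.77/12.24 = 1.452; β = √(1 − 1/γ²) = √0.5256.

β = 0.725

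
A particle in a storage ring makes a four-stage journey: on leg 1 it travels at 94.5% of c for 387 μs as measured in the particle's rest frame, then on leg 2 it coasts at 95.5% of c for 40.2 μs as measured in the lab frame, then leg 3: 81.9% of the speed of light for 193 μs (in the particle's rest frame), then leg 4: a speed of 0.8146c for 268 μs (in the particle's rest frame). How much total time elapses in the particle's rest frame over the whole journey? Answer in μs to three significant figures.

Leg 1: 387 μs is already measured in the particle's rest frame.
Leg 2: β = 0.955; γ = 1/√(1 − 0.955²) = 1/√0.08798 = 3.371; τ_2 = 40.2/3.371 = 11.92 μs.
Leg 3: 193 μs is already measured in the particle's rest frame.
Leg 4: 268 μs is already measured in the particle's rest frame.
Total: 387.0 + 11.92 + 193.0 + 268.0 μs.

τ = 860 μs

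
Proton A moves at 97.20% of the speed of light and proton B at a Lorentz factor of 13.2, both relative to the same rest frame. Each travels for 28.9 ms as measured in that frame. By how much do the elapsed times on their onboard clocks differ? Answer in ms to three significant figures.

|τ_A − τ_B| = 4.60 ms

A: β = 0.9720; γ = 1/√(1 − 0.9720²) = 1/√0.05522 = 4.256; τ_A = 28.9/4.256 = 6.791 ms.
B: γ = 13.2; τ_B = 28.9/13.20 = 2.189 ms.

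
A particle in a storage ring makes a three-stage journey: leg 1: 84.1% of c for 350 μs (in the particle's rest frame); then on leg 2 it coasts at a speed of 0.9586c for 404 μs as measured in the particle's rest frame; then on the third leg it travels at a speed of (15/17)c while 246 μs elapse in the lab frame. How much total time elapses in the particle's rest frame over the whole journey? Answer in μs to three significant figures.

Leg 1: 350 μs is already measured in the particle's rest frame.
Leg 2: 404 μs is already measured in the particle's rest frame.
Leg 3: γ = 1/√(1 − (15/17)²) = 17/8 = 2.125; τ_3 = 246/2.125 = 115.8 μs.
Total: 350.0 + 404.0 + 115.8 μs.

τ = 870 μs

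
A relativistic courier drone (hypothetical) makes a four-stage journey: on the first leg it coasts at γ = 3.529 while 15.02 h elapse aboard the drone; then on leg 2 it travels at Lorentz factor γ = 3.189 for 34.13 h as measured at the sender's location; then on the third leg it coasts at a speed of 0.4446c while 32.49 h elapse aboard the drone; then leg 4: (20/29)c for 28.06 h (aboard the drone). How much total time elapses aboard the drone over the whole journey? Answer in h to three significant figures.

Leg 1: 15.02 h is already measured aboard the drone.
Leg 2: γ = 3.189; τ_2 = 34.13/3.189 = 10.70 h.
Leg 3: 32.49 h is already measured aboard the drone.
Leg 4: 28.06 h is already measured aboard the drone.
Total: 15.02 + 10.70 + 32.49 + 28.06 h.

τ = 86.3 h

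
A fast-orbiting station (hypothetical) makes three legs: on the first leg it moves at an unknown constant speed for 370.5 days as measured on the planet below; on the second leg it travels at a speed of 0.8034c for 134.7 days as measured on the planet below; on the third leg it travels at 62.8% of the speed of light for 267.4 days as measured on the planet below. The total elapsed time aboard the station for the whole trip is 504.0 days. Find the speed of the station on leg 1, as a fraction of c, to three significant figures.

β = 0.813

Leg 1: speed unknown; τ_1 = 370.5/γ_1.
Leg 2: γ = 1/√(1 − 0.8034²) = 1/√0.3545 = 1.679; τ_2 = 134.7/1.679 = 80.21 days.
Leg 3: β = 0.628; γ = 1/√(1 − 0.628²) = 1/√0.6056 = 1.285; τ_3 = 267.4/1.285 = 208.1 days.
Total proper time: τ_1 + 80.21 + 208.1 = 504.0, so τ_1 = 504.0 − 288.3 = 215.7 days.
γ_1 = 370.5/215.7 = 1.718; β = √(1 − 1/γ²) = √0.6611.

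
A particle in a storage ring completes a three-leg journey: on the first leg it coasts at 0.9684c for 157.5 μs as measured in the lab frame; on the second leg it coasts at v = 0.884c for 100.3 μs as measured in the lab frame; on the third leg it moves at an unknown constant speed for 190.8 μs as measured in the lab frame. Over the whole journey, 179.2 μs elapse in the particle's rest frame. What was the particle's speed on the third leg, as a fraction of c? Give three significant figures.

Leg 1: γ = 1/√(1 − 0.9684²) = 1/√0.06220 = 4.010; τ_1 = 157.5/4.010 = 39.28 μs.
Leg 2: γ = 1/√(1 − 0.884²) = 1/√0.2185 = 2.139; τ_2 = 100.3/2.139 = 46.89 μs.
Leg 3: speed unknown; τ_3 = 190.8/γ_3.
Total proper time: 39.28 + 46.89 + τ_3 = 179.2, so τ_3 = 179.2 − 86.17 = 93.03 μs.
γ_3 = 190.8/93.03 = 2.051; β = √(1 − 1/γ²) = √0.7623.

β = 0.873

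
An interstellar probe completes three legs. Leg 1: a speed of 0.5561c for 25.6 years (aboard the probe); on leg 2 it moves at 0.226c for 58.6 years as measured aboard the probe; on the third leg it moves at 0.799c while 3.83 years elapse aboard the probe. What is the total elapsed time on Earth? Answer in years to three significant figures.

Leg 1: γ = 1/√(1 − 0.5561²) = 1/√0.6908 = 1.203; Δt_1 = 1.203 × 25.6 = 30.80 years.
Leg 2: γ = 1/√(1 − 0.226²) = 1/√0.9489 = 1.027; Δt_2 = 1.027 × 58.6 = 60.16 years.
Leg 3: γ = 1/√(1 − 0.799²) = 1/√0.3616 = 1.663; Δt_3 = 1.663 × 3.83 = 6.369 years.
Total: 30.80 + 60.16 + 6.369 years.

Δt = 97.3 years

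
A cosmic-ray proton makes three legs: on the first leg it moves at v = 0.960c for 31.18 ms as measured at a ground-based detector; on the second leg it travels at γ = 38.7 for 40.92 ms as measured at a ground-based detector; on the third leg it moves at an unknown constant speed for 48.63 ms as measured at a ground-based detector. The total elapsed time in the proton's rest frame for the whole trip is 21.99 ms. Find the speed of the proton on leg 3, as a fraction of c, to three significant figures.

β = 0.968

Leg 1: γ = 1/√(1 − 0.960²) = 1/√0.07840 = 3.571; τ_1 = 31.18/3.571 = 8.730 ms.
Leg 2: γ = 38.7; τ_2 = 40.92/38.70 = 1.057 ms.
Leg 3: speed unknown; τ_3 = 48.63/γ_3.
Total proper time: 8.730 + 1.057 + τ_3 = 21.99, so τ_3 = 21.99 − 9.788 = 12.20 ms.
γ_3 = 48.63/12.20 = 3.985; β = √(1 − 1/γ²) = √0.9370.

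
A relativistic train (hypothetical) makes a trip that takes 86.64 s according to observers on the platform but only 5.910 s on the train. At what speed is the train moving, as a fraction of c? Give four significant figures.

The proper time is measured on the train (both events occur at the train's location); Δt is measured on the platform. γ = Δt/τ = 86.64/5.910 = 14.66.
β = √(1 − 1/γ²) = √(1 − 0.004653) = √0.9953

v = 0.9977c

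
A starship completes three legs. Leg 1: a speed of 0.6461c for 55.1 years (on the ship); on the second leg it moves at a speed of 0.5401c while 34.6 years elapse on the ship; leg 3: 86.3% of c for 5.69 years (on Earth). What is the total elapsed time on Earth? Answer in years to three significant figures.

Leg 1: γ = 1/√(1 − 0.6461²) = 1/√0.5826 = 1.310; Δt_1 = 1.310 × 55.1 = 72.19 years.
Leg 2: γ = 1/√(1 − 0.5401²) = 1/√0.7083 = 1.188; Δt_2 = 1.188 × 34.6 = 41.11 years.
Leg 3: 5.69 years is already measured on Earth.
Total: 72.19 + 41.11 + 5.690 years.

Δt = 119 years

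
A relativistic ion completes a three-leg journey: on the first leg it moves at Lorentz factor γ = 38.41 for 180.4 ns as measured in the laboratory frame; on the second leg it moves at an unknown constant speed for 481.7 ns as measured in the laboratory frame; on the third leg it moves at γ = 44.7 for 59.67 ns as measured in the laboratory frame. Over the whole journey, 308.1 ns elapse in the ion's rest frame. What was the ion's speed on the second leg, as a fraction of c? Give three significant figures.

β = 0.779

Leg 1: γ = 38.41; τ_1 = 180.4/38.41 = 4.697 ns.
Leg 2: speed unknown; τ_2 = 481.7/γ_2.
Leg 3: γ = 44.7; τ_3 = 59.67/44.70 = 1.335 ns.
Total proper time: 4.697 + τ_2 + 1.335 = 308.1, so τ_2 = 308.1 − 6.032 = 302.1 ns.
γ_2 = 481.7/302.1 = 1.595; β = √(1 − 1/γ²) = √0.6068.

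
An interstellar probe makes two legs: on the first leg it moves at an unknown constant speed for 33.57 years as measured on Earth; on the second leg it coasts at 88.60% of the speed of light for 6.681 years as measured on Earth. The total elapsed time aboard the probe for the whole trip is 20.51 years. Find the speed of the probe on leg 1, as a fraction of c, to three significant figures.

β = 0.855

Leg 1: speed unknown; τ_1 = 33.57/γ_1.
Leg 2: β = 0.8860; γ = 1/√(1 − 0.8860²) = 1/√0.2150 = 2.157; τ_2 = 6.681/2.157 = 3.098 years.
Total proper time: τ_1 + 3.098 = 20.51, so τ_1 = 20.51 − 3.098 = 17.41 years.
γ_1 = 33.57/17.41 = 1.928; β = √(1 − 1/γ²) = √0.7310.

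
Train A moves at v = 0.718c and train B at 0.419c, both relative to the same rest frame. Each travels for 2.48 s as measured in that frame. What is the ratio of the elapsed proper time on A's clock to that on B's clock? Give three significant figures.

A: γ = 1/√(1 − 0.718²) = 1/√0.4845 = 1.437. B: γ = 1/√(1 − 0.419²) = 1/√0.8244 = 1.101.
τ_A/τ_B = γ_B/γ_A = 1.101/1.437 = 0.7666, so τ_A/τ_B = 0.7666.

τ_A/τ_B = 0.767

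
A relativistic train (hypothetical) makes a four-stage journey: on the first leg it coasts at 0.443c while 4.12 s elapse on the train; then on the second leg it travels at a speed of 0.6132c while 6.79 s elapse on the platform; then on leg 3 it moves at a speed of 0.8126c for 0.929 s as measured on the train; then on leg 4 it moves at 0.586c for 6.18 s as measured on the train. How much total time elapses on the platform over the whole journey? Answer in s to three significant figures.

Leg 1: γ = 1/√(1 − 0.443²) = 1/√0.8038 = 1.115; Δt_1 = 1.115 × 4.12 = 4.596 s.
Leg 2: 6.79 s is already measured on the platform.
Leg 3: γ = 1/√(1 − 0.8126²) = 1/√0.3397 = 1.716; Δt_3 = 1.716 × 0.929 = 1.594 s.
Leg 4: γ = 1/√(1 − 0.586²) = 1/√0.6566 = 1.234; Δt_4 = 1.234 × 6.18 = 7.627 s.
Total: 4.596 + 6.790 + 1.594 + 7.627 s.

Δt = 20.6 s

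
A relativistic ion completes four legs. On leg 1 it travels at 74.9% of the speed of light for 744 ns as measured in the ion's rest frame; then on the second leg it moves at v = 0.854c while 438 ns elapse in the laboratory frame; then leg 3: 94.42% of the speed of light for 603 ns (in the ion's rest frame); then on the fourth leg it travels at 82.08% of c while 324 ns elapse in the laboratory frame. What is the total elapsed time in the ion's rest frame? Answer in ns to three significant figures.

Leg 1: 744 ns is already measured in the ion's rest frame.
Leg 2: γ = 1/√(1 − 0.854²) = 1/√0.2707 = 1.922; τ_2 = 438/1.922 = 227.9 ns.
Leg 3: 603 ns is already measured in the ion's rest frame.
Leg 4: β = 0.8208; γ = 1/√(1 − 0.8208²) = 1/√0.3263 = 1.751; τ_4 = 324/1.751 = 185.1 ns.
Total: 744.0 + 227.9 + 603.0 + 185.1 ns.

τ = 1760 ns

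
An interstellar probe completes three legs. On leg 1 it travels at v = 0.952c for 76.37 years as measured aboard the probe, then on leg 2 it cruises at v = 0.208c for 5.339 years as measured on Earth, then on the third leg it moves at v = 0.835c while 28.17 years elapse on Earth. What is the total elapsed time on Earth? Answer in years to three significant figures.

Leg 1: γ = 1/√(1 − 0.952²) = 1/√0.09370 = 3.267; Δt_1 = 3.267 × 76.37 = 249.5 years.
Leg 2: 5.339 years is already measured on Earth.
Leg 3: 28.17 years is already measured on Earth.
Total: 249.5 + 5.339 + 28.17 years.

Δt = 283 years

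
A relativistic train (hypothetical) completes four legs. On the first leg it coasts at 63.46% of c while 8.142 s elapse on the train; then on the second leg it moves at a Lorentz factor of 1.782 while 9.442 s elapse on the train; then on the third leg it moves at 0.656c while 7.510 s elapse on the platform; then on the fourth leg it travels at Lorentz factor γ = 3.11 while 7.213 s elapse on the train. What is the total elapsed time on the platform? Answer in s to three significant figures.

Δt = 57.3 s

Leg 1: β = 0.6346; γ = 1/√(1 − 0.6346²) = 1/√0.5973 = 1.294; Δt_1 = 1.294 × 8.142 = 10.54 s.
Leg 2: γ = 1.782; Δt_2 = 1.782 × 9.442 = 16.83 s.
Leg 3: 7.510 s is already measured on the platform.
Leg 4: γ = 3.11; Δt_4 = 3.110 × 7.213 = 22.43 s.
Total: 10.54 + 16.83 + 7.510 + 22.43 s.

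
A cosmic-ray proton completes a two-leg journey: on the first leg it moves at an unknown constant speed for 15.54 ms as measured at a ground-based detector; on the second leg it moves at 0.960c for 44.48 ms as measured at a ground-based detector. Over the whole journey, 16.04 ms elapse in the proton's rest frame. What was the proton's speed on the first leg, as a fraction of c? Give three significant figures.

Leg 1: speed unknown; τ_1 = 15.54/γ_1.
Leg 2: γ = 1/√(1 − 0.960²) = 25/7 ≈ 3.571; τ_2 = 44.48/3.571 = 12.45 ms.
Total proper time: τ_1 + 12.45 = 16.04, so τ_1 = 16.04 − 12.45 = 3.586 ms.
γ_1 = 15.54/3.586 = 4.334; β = √(1 − 1/γ²) = √0.9468.

β = 0.973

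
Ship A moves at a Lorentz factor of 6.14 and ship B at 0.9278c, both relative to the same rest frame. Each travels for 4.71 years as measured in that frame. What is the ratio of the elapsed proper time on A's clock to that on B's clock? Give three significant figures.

τ_A/τ_B = 0.437

A: γ = 6.14. B: γ = 1/√(1 − 0.9278²) = 1/√0.1392 = 2.680.
τ_A/τ_B = γ_B/γ_A = 2.680/6.140 = 0.4365, so τ_A/τ_B = 0.4365.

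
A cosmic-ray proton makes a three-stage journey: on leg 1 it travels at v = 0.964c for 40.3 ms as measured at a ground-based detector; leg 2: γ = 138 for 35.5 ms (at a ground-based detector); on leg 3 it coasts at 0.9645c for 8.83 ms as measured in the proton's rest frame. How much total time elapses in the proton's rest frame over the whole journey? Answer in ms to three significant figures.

τ = 19.8 ms

Leg 1: γ = 1/√(1 − 0.964²) = 1/√0.07070 = 3.761; τ_1 = 40.3/3.761 = 10.72 ms.
Leg 2: γ = 138; τ_2 = 35.5/138.0 = 0.2572 ms.
Leg 3: 8.83 ms is already measured in the proton's rest frame.
Total: 10.72 + 0.2572 + 8.830 ms.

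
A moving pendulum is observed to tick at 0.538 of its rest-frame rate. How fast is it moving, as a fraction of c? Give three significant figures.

β = 0.843

Rate ratio = 1/γ, so γ = 1/0.538 = 1.859.
β = √(1 − 1/γ²) = √(1 − 0.538²) = √0.7106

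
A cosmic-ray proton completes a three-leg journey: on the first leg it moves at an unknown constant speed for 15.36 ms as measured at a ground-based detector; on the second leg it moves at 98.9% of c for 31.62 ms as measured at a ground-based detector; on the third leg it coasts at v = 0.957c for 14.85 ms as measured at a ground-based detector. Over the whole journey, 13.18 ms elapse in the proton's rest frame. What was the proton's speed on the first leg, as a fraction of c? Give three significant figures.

β = 0.962

Leg 1: speed unknown; τ_1 = 15.36/γ_1.
Leg 2: β = 0.989; γ = 1/√(1 − 0.989²) = 1/√0.02188 = 6.761; τ_2 = 31.62/6.761 = 4.677 ms.
Leg 3: γ = 1/√(1 − 0.957²) = 1/√0.08415 = 3.447; τ_3 = 14.85/3.447 = 4.308 ms.
Total proper time: τ_1 + 4.677 + 4.308 = 13.18, so τ_1 = 13.18 − 8.985 = 4.195 ms.
γ_1 = 15.36/4.195 = 3.661; β = √(1 − 1/γ²) = √0.9254.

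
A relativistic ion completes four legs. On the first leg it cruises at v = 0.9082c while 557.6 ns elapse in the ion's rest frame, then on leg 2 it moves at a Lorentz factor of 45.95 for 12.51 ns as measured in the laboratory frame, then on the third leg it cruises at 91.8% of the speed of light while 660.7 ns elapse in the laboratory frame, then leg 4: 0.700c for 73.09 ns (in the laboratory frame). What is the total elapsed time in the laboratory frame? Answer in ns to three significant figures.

Δt = 2080 ns

Leg 1: γ = 1/√(1 − 0.9082²) = 1/√0.1752 = 2.389; Δt_1 = 2.389 × 557.6 = 1332 ns.
Leg 2: 12.51 ns is already measured in the laboratory frame.
Leg 3: 660.7 ns is already measured in the laboratory frame.
Leg 4: 73.09 ns is already measured in the laboratory frame.
Total: 1332 + 12.51 + 660.7 + 73.09 ns.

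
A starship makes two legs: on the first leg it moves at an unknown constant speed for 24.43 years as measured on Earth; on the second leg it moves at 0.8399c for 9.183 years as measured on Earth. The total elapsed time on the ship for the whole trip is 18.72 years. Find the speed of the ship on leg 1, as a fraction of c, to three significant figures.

β = 0.827

Leg 1: speed unknown; τ_1 = 24.43/γ_1.
Leg 2: γ = 1/√(1 − 0.8399²) = 1/√0.2946 = 1.842; τ_2 = 9.183/1.842 = 4.984 years.
Total proper time: τ_1 + 4.984 = 18.72, so τ_1 = 18.72 − 4.984 = 13.74 years.
γ_1 = 24.43/13.74 = 1.779; β = √(1 − 1/γ²) = √0.6839.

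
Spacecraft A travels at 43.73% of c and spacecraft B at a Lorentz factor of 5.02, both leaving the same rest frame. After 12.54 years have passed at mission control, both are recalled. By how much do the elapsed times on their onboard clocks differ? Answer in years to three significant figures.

A: β = 0.4373; γ = 1/√(1 − 0.4373²) = 1/√0.8088 = 1.112; τ_A = 12.54/1.112 = 11.28 years.
B: γ = 5.02; τ_B = 12.54/5.020 = 2.498 years.

|τ_A − τ_B| = 8.78 years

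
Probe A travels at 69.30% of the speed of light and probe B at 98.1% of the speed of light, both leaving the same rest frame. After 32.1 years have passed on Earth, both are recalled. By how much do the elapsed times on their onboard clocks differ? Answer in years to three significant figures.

A: β = 0.6930; γ = 1/√(1 − 0.6930²) = 1/√0.5198 = 1.387; τ_A = 32.1/1.387 = 23.14 years.
B: β = 0.981; γ = 1/√(1 − 0.981²) = 1/√0.03764 = 5.154; τ_B = 32.1/5.154 = 6.228 years.

|τ_A − τ_B| = 16.9 years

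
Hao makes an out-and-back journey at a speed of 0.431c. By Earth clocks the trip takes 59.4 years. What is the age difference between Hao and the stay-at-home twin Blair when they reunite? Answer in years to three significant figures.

γ = 1/√(1 − 0.431²) = 1/√0.8142 = 1.108
Hao's elapsed proper time: τ = 59.4/1.108 = 53.60 years.
Age gap = Δt − τ = 59.4 − 53.60 years.

Δt − τ = 5.80 years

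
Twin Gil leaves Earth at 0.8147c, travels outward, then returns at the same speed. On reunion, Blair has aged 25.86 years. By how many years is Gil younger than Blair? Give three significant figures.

Δt − τ = 10.9 years

γ = 1/√(1 − 0.8147²) = 1/√0.3363 = 1.724
Gil's elapsed proper time: τ = 25.86/1.724 = 15.00 years.
Age gap = Δt − τ = 25.86 − 15.00 years.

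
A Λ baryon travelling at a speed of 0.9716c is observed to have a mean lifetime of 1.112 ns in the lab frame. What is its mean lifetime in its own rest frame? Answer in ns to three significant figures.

γ = 1/√(1 − 0.9716²) = 1/√0.05599 = 4.226
The lab-frame lifetime is the dilated interval; the proper lifetime is τ₀ = Δt/γ = 1.112/4.226 ns.

τ₀ = 0.263 ns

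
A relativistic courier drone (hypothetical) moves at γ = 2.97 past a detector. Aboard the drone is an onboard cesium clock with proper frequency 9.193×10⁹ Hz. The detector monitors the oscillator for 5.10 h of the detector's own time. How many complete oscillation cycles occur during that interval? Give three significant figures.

N = 5.68×10¹³

γ = 2.97
During 5.10 h of lab time, the oscillator's proper time advances by τ = Δt/γ = 5.10/2.970 = 1.717 h = 6.182×10³ s.
N = f × τ = 9.193×10⁹ × 6.182×10³ = 5.683×10¹³.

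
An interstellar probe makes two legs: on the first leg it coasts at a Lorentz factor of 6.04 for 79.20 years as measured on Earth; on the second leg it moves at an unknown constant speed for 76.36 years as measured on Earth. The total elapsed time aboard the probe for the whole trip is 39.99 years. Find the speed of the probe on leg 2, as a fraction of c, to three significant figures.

β = 0.936

Leg 1: γ = 6.04; τ_1 = 79.20/6.040 = 13.11 years.
Leg 2: speed unknown; τ_2 = 76.36/γ_2.
Total proper time: 13.11 + τ_2 = 39.99, so τ_2 = 39.99 − 13.11 = 26.88 years.
γ_2 = 76.36/26.88 = 2.841; β = √(1 − 1/γ²) = √0.8761.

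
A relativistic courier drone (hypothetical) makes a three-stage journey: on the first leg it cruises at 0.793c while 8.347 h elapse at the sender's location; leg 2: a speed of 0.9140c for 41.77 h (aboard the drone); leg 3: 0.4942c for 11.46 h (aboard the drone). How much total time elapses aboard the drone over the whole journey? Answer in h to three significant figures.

τ = 58.3 h

Leg 1: γ = 1/√(1 − 0.793²) = 1/√0.3712 = 1.641; τ_1 = 8.347/1.641 = 5.085 h.
Leg 2: 41.77 h is already measured aboard the drone.
Leg 3: 11.46 h is already measured aboard the drone.
Total: 5.085 + 41.77 + 11.46 h.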